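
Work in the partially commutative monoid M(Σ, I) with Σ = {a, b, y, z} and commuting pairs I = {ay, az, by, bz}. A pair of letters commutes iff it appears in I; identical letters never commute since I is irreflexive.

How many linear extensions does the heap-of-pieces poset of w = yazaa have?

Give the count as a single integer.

10

0(y) covers ∅
1(a) covers ∅
2(z) covers 0:y
3(a) covers 1:a
4(a) covers 3:a
floor of heap: 0:y, 1:a
completions by unplaced set U, small U first (add the entries for U minus each lowest piece of U):
  |U|=1: {2}:1  {4}:1
  |U|=2: {0,2}:1  {2,4}:2  {3,4}:1
  |U|=3: {0,2,4}:3  {1,3,4}:1  {2,3,4}:3
  start at 0(y): 4
  start at 1(a): 6
sum over floor = 10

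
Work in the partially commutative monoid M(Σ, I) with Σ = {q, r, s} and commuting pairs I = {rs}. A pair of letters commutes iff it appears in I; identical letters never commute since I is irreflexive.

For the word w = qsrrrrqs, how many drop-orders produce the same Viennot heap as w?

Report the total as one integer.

5

drop 0:q onto floor
drop 1:s onto {0:q}
drop 2:r onto {0:q}
drop 3:r onto {2:r}
drop 4:r onto {3:r}
drop 5:r onto {4:r}
drop 6:q onto {1:s, 5:r}
drop 7:s onto {6:q}
ground layer = {0:q}
drop-orders for the pieces not yet dropped (sum over which currently-grounded one goes next):
  1 to go: {7} 1
  2 to go: {6,7} 1
  3 to go: {1,6,7} 1  {5,6,7} 1
  4 to go: {1,5,6,7} 2  {4,5,6,7} 1
  5 to go: {1,4,5,6,7} 3  {3,4,5,6,7} 1
  6 to go: {1,3,4,5,6,7} 4  {2,3,4,5,6,7} 1
  if 0:q drops first: 5 orders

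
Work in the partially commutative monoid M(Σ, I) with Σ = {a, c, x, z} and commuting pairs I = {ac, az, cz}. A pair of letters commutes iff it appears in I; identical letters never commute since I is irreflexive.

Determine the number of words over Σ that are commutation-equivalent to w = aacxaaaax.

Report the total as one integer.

#0=a has no predecessor
#1=a depends on [0:a]
#2=c has no predecessor
#3=x depends on [1:a, 2:c]
#4=a depends on [3:x]
#5=a depends on [4:a]
#6=a depends on [5:a]
#7=a depends on [6:a]
#8=x depends on [7:a]
sources: [0:a, 2:c]
N(rest) = Σ N(rest − s) over sources s of rest; N(one piece) = 1:
  size 1 → [8]=1
  size 2 → [7,8]=1
  size 3 → [6,7,8]=1
  size 4 → [5,6,7,8]=1
  size 5 → [4,5,6,7,8]=1
  size 6 → [3,4,5,6,7,8]=1
  size 7 → [1,3,4,5,6,7,8]=1  [2,3,4,5,6,7,8]=1
  first=0(a) contributes 2
  first=2(c) contributes 1
|[w]| = 3

3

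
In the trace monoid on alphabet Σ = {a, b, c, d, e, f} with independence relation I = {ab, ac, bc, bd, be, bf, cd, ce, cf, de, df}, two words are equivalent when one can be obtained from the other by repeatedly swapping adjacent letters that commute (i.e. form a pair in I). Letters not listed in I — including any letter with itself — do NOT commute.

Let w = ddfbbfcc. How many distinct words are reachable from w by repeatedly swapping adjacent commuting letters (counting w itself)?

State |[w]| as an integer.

2520

0(d) covers ∅
1(d) covers 0:d
2(f) covers ∅
3(b) covers ∅
4(b) covers 3:b
5(f) covers 2:f
6(c) covers ∅
7(c) covers 6:c
floor of heap: 0:d, 2:f, 3:b, 6:c
completions by unplaced set U, small U first (add the entries for U minus each lowest piece of U):
  |U|=1: {1}:1  {4}:1  {5}:1  {7}:1
  |U|=2: {0,1}:1  {1,4}:2  {1,5}:2  {1,7}:2  {2,5}:1  {3,4}:1  {4,5}:2  {4,7}:2  {5,7}:2  {6,7}:1
  |U|=3: {0,1,4}:3  {0,1,5}:3  {0,1,7}:3  {1,2,5}:3  {1,3,4}:3  {1,4,5}:6  {1,4,7}:6  {1,5,7}:6  {1,6,7}:3  {2,4,5}:3  {2,5,7}:3  {3,4,5}:3  {3,4,7}:3  {4,5,7}:6  {4,6,7}:3  {5,6,7}:3
  |U|=4: {0,1,2,5}:6  {0,1,3,4}:6  {0,1,4,5}:12  {0,1,4,7}:12  {0,1,5,7}:12  {0,1,6,7}:6  {1,2,4,5}:12  {1,2,5,7}:12  {1,3,4,5}:12  {1,3,4,7}:12  {1,4,5,7}:24  {1,4,6,7}:12  {1,5,6,7}:12  {2,3,4,5}:6  {2,4,5,7}:12  {2,5,6,7}:6  {3,4,5,7}:12  {3,4,6,7}:6  {4,5,6,7}:12
  |U|=5: {0,1,2,4,5}:30  {0,1,2,5,7}:30  {0,1,3,4,5}:30  {0,1,3,4,7}:30  {0,1,4,5,7}:60  {0,1,4,6,7}:30  {0,1,5,6,7}:30  {1,2,3,4,5}:30  {1,2,4,5,7}:60  {1,2,5,6,7}:30  {1,3,4,5,7}:60  {1,3,4,6,7}:30  {1,4,5,6,7}:60  {2,3,4,5,7}:30  {2,4,5,6,7}:30  {3,4,5,6,7}:30
  |U|=6: {0,1,2,3,4,5}:90  {0,1,2,4,5,7}:180  {0,1,2,5,6,7}:90  {0,1,3,4,5,7}:180  {0,1,3,4,6,7}:90  {0,1,4,5,6,7}:180  {1,2,3,4,5,7}:180  {1,2,4,5,6,7}:180  {1,3,4,5,6,7}:180  {2,3,4,5,6,7}:90
  start at 0(d): 630
  start at 2(f): 630
  start at 3(b): 630
  start at 6(c): 630
sum over floor = 2520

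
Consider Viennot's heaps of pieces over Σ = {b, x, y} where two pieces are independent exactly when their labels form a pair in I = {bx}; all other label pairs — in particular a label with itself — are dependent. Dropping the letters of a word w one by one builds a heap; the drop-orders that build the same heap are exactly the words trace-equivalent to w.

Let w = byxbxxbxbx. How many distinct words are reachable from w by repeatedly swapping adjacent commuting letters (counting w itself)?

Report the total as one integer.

56

#0=b has no predecessor
#1=y depends on [0:b]
#2=x depends on [1:y]
#3=b depends on [1:y]
#4=x depends on [2:x]
#5=x depends on [4:x]
#6=b depends on [3:b]
#7=x depends on [5:x]
#8=b depends on [6:b]
#9=x depends on [7:x]
sources: [0:b]
N(rest) = Σ N(rest − s) over sources s of rest; N(one piece) = 1:
  size 1 → [8]=1  [9]=1
  size 2 → [6,8]=1  [7,9]=1  [8,9]=2
  size 3 → [3,6,8]=1  [5,7,9]=1  [6,8,9]=3  [7,8,9]=3
  size 4 → [3,6,8,9]=4  [4,5,7,9]=1  [5,7,8,9]=4  [6,7,8,9]=6
  size 5 → [2,4,5,7,9]=1  [3,6,7,8,9]=10  [4,5,7,8,9]=5  [5,6,7,8,9]=10
  size 6 → [2,4,5,7,8,9]=6  [3,5,6,7,8,9]=20  [4,5,6,7,8,9]=15
  size 7 → [2,4,5,6,7,8,9]=21  [3,4,5,6,7,8,9]=35
  size 8 → [2,3,4,5,6,7,8,9]=56
  first=0(b) contributes 56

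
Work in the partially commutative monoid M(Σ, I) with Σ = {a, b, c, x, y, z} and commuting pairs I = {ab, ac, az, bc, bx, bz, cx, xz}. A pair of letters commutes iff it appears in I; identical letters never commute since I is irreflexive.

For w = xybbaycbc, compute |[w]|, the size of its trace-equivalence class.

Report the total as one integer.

drop 0:x onto floor
drop 1:y onto {0:x}
drop 2:b onto {1:y}
drop 3:b onto {2:b}
drop 4:a onto {1:y}
drop 5:y onto {3:b, 4:a}
drop 6:c onto {5:y}
drop 7:b onto {5:y}
drop 8:c onto {6:c}
ground layer = {0:x}
drop-orders for the pieces not yet dropped (sum over which currently-grounded one goes next):
  1 to go: {7} 1  {8} 1
  2 to go: {6,8} 1  {7,8} 2
  3 to go: {6,7,8} 3
  4 to go: {5,6,7,8} 3
  5 to go: {3,5,6,7,8} 3  {4,5,6,7,8} 3
  6 to go: {2,3,5,6,7,8} 3  {3,4,5,6,7,8} 6
  7 to go: {2,3,4,5,6,7,8} 9
  if 0:x drops first: 9 orders

9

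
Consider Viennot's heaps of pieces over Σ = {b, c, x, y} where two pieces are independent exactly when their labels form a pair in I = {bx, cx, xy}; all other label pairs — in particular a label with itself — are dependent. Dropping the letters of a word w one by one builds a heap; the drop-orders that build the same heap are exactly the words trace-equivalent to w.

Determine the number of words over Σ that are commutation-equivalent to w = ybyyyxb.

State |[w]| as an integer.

drop 0:y onto floor
drop 1:b onto {0:y}
drop 2:y onto {1:b}
drop 3:y onto {2:y}
drop 4:y onto {3:y}
drop 5:x onto floor
drop 6:b onto {4:y}
ground layer = {0:y, 5:x}
drop-orders for the pieces not yet dropped (sum over which currently-grounded one goes next):
  1 to go: {5} 1  {6} 1
  2 to go: {4,6} 1  {5,6} 2
  3 to go: {3,4,6} 1  {4,5,6} 3
  4 to go: {2,3,4,6} 1  {3,4,5,6} 4
  5 to go: {1,2,3,4,6} 1  {2,3,4,5,6} 5
  if 0:y drops first: 6 orders
  if 5:x drops first: 1 orders
heap linearizations: 7

7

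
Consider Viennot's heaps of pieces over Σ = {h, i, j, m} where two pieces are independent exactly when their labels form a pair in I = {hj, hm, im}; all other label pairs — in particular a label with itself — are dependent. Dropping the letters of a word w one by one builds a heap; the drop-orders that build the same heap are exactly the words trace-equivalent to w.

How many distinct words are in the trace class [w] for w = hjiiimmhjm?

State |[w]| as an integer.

0(h) covers ∅
1(j) covers ∅
2(i) covers 0:h, 1:j
3(i) covers 2:i
4(i) covers 3:i
5(m) covers 1:j
6(m) covers 5:m
7(h) covers 4:i
8(j) covers 4:i, 6:m
9(m) covers 8:j
floor of heap: 0:h, 1:j
completions by unplaced set U, small U first (add the entries for U minus each lowest piece of U):
  |U|=1: {7}:1  {9}:1
  |U|=2: {7,9}:2  {8,9}:1
  |U|=3: {6,8,9}:1  {7,8,9}:3
  |U|=4: {4,7,8,9}:3  {5,6,8,9}:1  {6,7,8,9}:4
  |U|=5: {3,4,7,8,9}:3  {4,6,7,8,9}:7  {5,6,7,8,9}:5
  |U|=6: {2,3,4,7,8,9}:3  {3,4,6,7,8,9}:10  {4,5,6,7,8,9}:12
  |U|=7: {0,2,3,4,7,8,9}:3  {2,3,4,6,7,8,9}:13  {3,4,5,6,7,8,9}:22
  |U|=8: {0,2,3,4,6,7,8,9}:16  {2,3,4,5,6,7,8,9}:35
  start at 0(h): 35
  start at 1(j): 51
sum over floor = 86

86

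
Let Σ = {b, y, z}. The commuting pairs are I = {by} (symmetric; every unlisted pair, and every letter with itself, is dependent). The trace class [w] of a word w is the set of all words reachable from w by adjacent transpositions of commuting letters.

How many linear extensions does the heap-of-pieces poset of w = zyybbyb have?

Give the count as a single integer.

0(z) covers ∅
1(y) covers 0:z
2(y) covers 1:y
3(b) covers 0:z
4(b) covers 3:b
5(y) covers 2:y
6(b) covers 4:b
floor of heap: 0:z
completions by unplaced set U, small U first (add the entries for U minus each lowest piece of U):
  |U|=1: {5}:1  {6}:1
  |U|=2: {2,5}:1  {4,6}:1  {5,6}:2
  |U|=3: {1,2,5}:1  {2,5,6}:3  {3,4,6}:1  {4,5,6}:3
  |U|=4: {1,2,5,6}:4  {2,4,5,6}:6  {3,4,5,6}:4
  |U|=5: {1,2,4,5,6}:10  {2,3,4,5,6}:10
  start at 0(z): 20

20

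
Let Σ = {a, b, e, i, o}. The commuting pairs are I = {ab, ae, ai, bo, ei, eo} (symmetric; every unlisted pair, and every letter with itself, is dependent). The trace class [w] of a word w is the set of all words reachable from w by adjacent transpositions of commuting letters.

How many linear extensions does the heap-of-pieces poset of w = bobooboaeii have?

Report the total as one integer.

588

piece 0:b — minimal
piece 1:o — minimal
piece 2:b rests on {0:b}
piece 3:o rests on {1:o}
piece 4:o rests on {3:o}
piece 5:b rests on {2:b}
piece 6:o rests on {4:o}
piece 7:a rests on {6:o}
piece 8:e rests on {5:b}
piece 9:i rests on {5:b, 6:o}
piece 10:i rests on {9:i}
minimal pieces: {0:b, 1:o}
ways to finish when only these pieces remain (= sum over removing one remaining piece with nothing left below it):
  1 left: {7}→1  {8}→1  {10}→1
  2 left: {7,8}→2  {7,10}→2  {8,10}→2  {9,10}→1
  3 left: {7,8,10}→6  {7,9,10}→3  {8,9,10}→3
  4 left: {5,8,9,10}→3  {6,7,9,10}→3  {7,8,9,10}→12
  5 left: {2,5,8,9,10}→3  {4,6,7,9,10}→3  {5,7,8,9,10}→15  {6,7,8,9,10}→15
  6 left: {0,2,5,8,9,10}→3  {2,5,7,8,9,10}→18  {3,4,6,7,9,10}→3  {4,6,7,8,9,10}→18  {5,6,7,8,9,10}→30
  7 left: {0,2,5,7,8,9,10}→21  {1,3,4,6,7,9,10}→3  {2,5,6,7,8,9,10}→48  {3,4,6,7,8,9,10}→21  {4,5,6,7,8,9,10}→48
  8 left: {0,2,5,6,7,8,9,10}→69  {1,3,4,6,7,8,9,10}→24  {2,4,5,6,7,8,9,10}→96  {3,4,5,6,7,8,9,10}→69
  9 left: {0,2,4,5,6,7,8,9,10}→165  {1,3,4,5,6,7,8,9,10}→93  {2,3,4,5,6,7,8,9,10}→165
  placing 0:b first → 258 extensions
  placing 1:o first → 330 extensions
total linear extensions = 588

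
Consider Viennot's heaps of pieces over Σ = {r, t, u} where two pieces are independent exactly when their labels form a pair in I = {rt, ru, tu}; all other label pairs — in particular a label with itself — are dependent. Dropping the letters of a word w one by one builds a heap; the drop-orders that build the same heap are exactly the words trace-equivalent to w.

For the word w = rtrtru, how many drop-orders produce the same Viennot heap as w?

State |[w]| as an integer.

#0=r has no predecessor
#1=t has no predecessor
#2=r depends on [0:r]
#3=t depends on [1:t]
#4=r depends on [2:r]
#5=u has no predecessor
sources: [0:r, 1:t, 5:u]
N(rest) = Σ N(rest − s) over sources s of rest; N(one piece) = 1:
  size 1 → [3]=1  [4]=1  [5]=1
  size 2 → [1,3]=1  [2,4]=1  [3,4]=2  [3,5]=2  [4,5]=2
  size 3 → [0,2,4]=1  [1,3,4]=3  [1,3,5]=3  [2,3,4]=3  [2,4,5]=3  [3,4,5]=6
  size 4 → [0,2,3,4]=4  [0,2,4,5]=4  [1,2,3,4]=6  [1,3,4,5]=12  [2,3,4,5]=12
  first=0(r) contributes 30
  first=1(t) contributes 20
  first=5(u) contributes 10
|[w]| = 60

60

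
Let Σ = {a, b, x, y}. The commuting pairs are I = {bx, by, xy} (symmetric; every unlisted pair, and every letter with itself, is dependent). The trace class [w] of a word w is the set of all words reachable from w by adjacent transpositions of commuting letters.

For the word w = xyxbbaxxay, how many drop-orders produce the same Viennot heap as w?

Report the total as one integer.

30

piece 0:x — minimal
piece 1:y — minimal
piece 2:x rests on {0:x}
piece 3:b — minimal
piece 4:b rests on {3:b}
piece 5:a rests on {1:y, 2:x, 4:b}
piece 6:x rests on {5:a}
piece 7:x rests on {6:x}
piece 8:a rests on {7:x}
piece 9:y rests on {8:a}
minimal pieces: {0:x, 1:y, 3:b}
ways to finish when only these pieces remain (= sum over removing one remaining piece with nothing left below it):
  1 left: {9}→1
  2 left: {8,9}→1
  3 left: {7,8,9}→1
  4 left: {6,7,8,9}→1
  5 left: {5,6,7,8,9}→1
  6 left: {1,5,6,7,8,9}→1  {2,5,6,7,8,9}→1  {4,5,6,7,8,9}→1
  7 left: {0,2,5,6,7,8,9}→1  {1,2,5,6,7,8,9}→2  {1,4,5,6,7,8,9}→2  {2,4,5,6,7,8,9}→2  {3,4,5,6,7,8,9}→1
  8 left: {0,1,2,5,6,7,8,9}→3  {0,2,4,5,6,7,8,9}→3  {1,2,4,5,6,7,8,9}→6  {1,3,4,5,6,7,8,9}→3  {2,3,4,5,6,7,8,9}→3
  placing 0:x first → 12 extensions
  placing 1:y first → 6 extensions
  placing 3:b first → 12 extensions
total linear extensions = 30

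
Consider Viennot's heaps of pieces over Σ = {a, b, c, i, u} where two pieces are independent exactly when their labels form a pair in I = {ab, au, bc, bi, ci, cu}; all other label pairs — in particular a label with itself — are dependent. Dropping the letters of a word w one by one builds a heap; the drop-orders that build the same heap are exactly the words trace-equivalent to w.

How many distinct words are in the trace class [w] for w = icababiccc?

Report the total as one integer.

360

piece 0:i — minimal
piece 1:c — minimal
piece 2:a rests on {0:i, 1:c}
piece 3:b — minimal
piece 4:a rests on {2:a}
piece 5:b rests on {3:b}
piece 6:i rests on {4:a}
piece 7:c rests on {4:a}
piece 8:c rests on {7:c}
piece 9:c rests on {8:c}
minimal pieces: {0:i, 1:c, 3:b}
ways to finish when only these pieces remain (= sum over removing one remaining piece with nothing left below it):
  1 left: {5}→1  {6}→1  {9}→1
  2 left: {3,5}→1  {5,6}→2  {5,9}→2  {6,9}→2  {8,9}→1
  3 left: {3,5,6}→3  {3,5,9}→3  {5,6,9}→6  {5,8,9}→3  {6,8,9}→3  {7,8,9}→1
  4 left: {3,5,6,9}→12  {3,5,8,9}→6  {5,6,8,9}→12  {5,7,8,9}→4  {6,7,8,9}→4
  5 left: {3,5,6,8,9}→30  {3,5,7,8,9}→10  {4,6,7,8,9}→4  {5,6,7,8,9}→20
  6 left: {2,4,6,7,8,9}→4  {3,5,6,7,8,9}→60  {4,5,6,7,8,9}→24
  7 left: {0,2,4,6,7,8,9}→4  {1,2,4,6,7,8,9}→4  {2,4,5,6,7,8,9}→28  {3,4,5,6,7,8,9}→84
  8 left: {0,1,2,4,6,7,8,9}→8  {0,2,4,5,6,7,8,9}→32  {1,2,4,5,6,7,8,9}→32  {2,3,4,5,6,7,8,9}→112
  placing 0:i first → 144 extensions
  placing 1:c first → 144 extensions
  placing 3:b first → 72 extensions
total linear extensions = 360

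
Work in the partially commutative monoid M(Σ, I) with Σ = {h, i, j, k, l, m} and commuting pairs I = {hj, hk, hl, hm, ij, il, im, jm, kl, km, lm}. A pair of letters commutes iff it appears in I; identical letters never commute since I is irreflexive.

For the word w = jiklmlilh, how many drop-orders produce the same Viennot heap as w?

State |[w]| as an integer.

#0=j has no predecessor
#1=i has no predecessor
#2=k depends on [0:j, 1:i]
#3=l depends on [0:j]
#4=m has no predecessor
#5=l depends on [3:l]
#6=i depends on [2:k]
#7=l depends on [5:l]
#8=h depends on [6:i]
sources: [0:j, 1:i, 4:m]
N(rest) = Σ N(rest − s) over sources s of rest; N(one piece) = 1:
  size 1 → [4]=1  [7]=1  [8]=1
  size 2 → [4,7]=2  [4,8]=2  [5,7]=1  [6,8]=1  [7,8]=2
  size 3 → [2,6,8]=1  [3,5,7]=1  [4,5,7]=3  [4,6,8]=3  [4,7,8]=6  [5,7,8]=3  [6,7,8]=3
  size 4 → [1,2,6,8]=1  [2,4,6,8]=4  [2,6,7,8]=4  [3,4,5,7]=4  [3,5,7,8]=4  [4,5,7,8]=12  [4,6,7,8]=12  [5,6,7,8]=6
  size 5 → [1,2,4,6,8]=5  [1,2,6,7,8]=5  [2,4,6,7,8]=20  [2,5,6,7,8]=10  [3,4,5,7,8]=20  [3,5,6,7,8]=10  [4,5,6,7,8]=30
  size 6 → [1,2,4,6,7,8]=30  [1,2,5,6,7,8]=15  [2,3,5,6,7,8]=20  [2,4,5,6,7,8]=60  [3,4,5,6,7,8]=60
  size 7 → [0,2,3,5,6,7,8]=20  [1,2,3,5,6,7,8]=35  [1,2,4,5,6,7,8]=105  [2,3,4,5,6,7,8]=140
  first=0(j) contributes 280
  first=1(i) contributes 160
  first=4(m) contributes 55
|[w]| = 495

495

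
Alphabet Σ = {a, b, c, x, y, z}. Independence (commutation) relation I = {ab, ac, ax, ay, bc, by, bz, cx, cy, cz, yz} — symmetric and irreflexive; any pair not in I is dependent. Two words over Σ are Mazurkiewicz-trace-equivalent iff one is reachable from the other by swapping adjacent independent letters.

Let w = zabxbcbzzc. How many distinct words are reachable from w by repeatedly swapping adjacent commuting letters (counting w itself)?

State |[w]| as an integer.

1710

drop 0:z onto floor
drop 1:a onto {0:z}
drop 2:b onto floor
drop 3:x onto {0:z, 2:b}
drop 4:b onto {3:x}
drop 5:c onto floor
drop 6:b onto {4:b}
drop 7:z onto {1:a, 3:x}
drop 8:z onto {7:z}
drop 9:c onto {5:c}
ground layer = {0:z, 2:b, 5:c}
drop-orders for the pieces not yet dropped (sum over which currently-grounded one goes next):
  1 to go: {6} 1  {8} 1  {9} 1
  2 to go: {4,6} 1  {5,9} 1  {6,8} 2  {6,9} 2  {7,8} 1  {8,9} 2
  3 to go: {1,7,8} 1  {4,6,8} 3  {4,6,9} 3  {5,6,9} 3  {5,8,9} 3  {6,7,8} 3  {6,8,9} 6  {7,8,9} 3
  4 to go: {1,6,7,8} 4  {1,7,8,9} 4  {4,5,6,9} 6  {4,6,7,8} 6  {4,6,8,9} 12  {5,6,8,9} 12  {5,7,8,9} 6  {6,7,8,9} 12
  5 to go: {1,4,6,7,8} 10  {1,5,7,8,9} 10  {1,6,7,8,9} 20  {3,4,6,7,8} 6  {4,5,6,8,9} 30  {4,6,7,8,9} 30  {5,6,7,8,9} 30
  6 to go: {1,3,4,6,7,8} 16  {1,4,6,7,8,9} 60  {1,5,6,7,8,9} 60  {2,3,4,6,7,8} 6  {3,4,6,7,8,9} 36  {4,5,6,7,8,9} 90
  7 to go: {0,1,3,4,6,7,8} 16  {1,2,3,4,6,7,8} 22  {1,3,4,6,7,8,9} 112  {1,4,5,6,7,8,9} 210  {2,3,4,6,7,8,9} 42  {3,4,5,6,7,8,9} 126
  8 to go: {0,1,2,3,4,6,7,8} 38  {0,1,3,4,6,7,8,9} 128  {1,2,3,4,6,7,8,9} 176  {1,3,4,5,6,7,8,9} 448  {2,3,4,5,6,7,8,9} 168
  if 0:z drops first: 792 orders
  if 2:b drops first: 576 orders
  if 5:c drops first: 342 orders
heap linearizations: 1710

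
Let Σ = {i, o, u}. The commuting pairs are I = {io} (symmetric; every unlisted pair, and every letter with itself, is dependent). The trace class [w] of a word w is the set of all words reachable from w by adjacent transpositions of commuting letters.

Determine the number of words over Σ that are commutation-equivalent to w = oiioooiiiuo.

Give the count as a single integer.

piece 0:o — minimal
piece 1:i — minimal
piece 2:i rests on {1:i}
piece 3:o rests on {0:o}
piece 4:o rests on {3:o}
piece 5:o rests on {4:o}
piece 6:i rests on {2:i}
piece 7:i rests on {6:i}
piece 8:i rests on {7:i}
piece 9:u rests on {5:o, 8:i}
piece 10:o rests on {9:u}
minimal pieces: {0:o, 1:i}
ways to finish when only these pieces remain (= sum over removing one remaining piece with nothing left below it):
  1 left: {10}→1
  2 left: {9,10}→1
  3 left: {5,9,10}→1  {8,9,10}→1
  4 left: {4,5,9,10}→1  {5,8,9,10}→2  {7,8,9,10}→1
  5 left: {3,4,5,9,10}→1  {4,5,8,9,10}→3  {5,7,8,9,10}→3  {6,7,8,9,10}→1
  6 left: {0,3,4,5,9,10}→1  {2,6,7,8,9,10}→1  {3,4,5,8,9,10}→4  {4,5,7,8,9,10}→6  {5,6,7,8,9,10}→4
  7 left: {0,3,4,5,8,9,10}→5  {1,2,6,7,8,9,10}→1  {2,5,6,7,8,9,10}→5  {3,4,5,7,8,9,10}→10  {4,5,6,7,8,9,10}→10
  8 left: {0,3,4,5,7,8,9,10}→15  {1,2,5,6,7,8,9,10}→6  {2,4,5,6,7,8,9,10}→15  {3,4,5,6,7,8,9,10}→20
  9 left: {0,3,4,5,6,7,8,9,10}→35  {1,2,4,5,6,7,8,9,10}→21  {2,3,4,5,6,7,8,9,10}→35
  placing 0:o first → 56 extensions
  placing 1:i first → 70 extensions
total linear extensions = 126

126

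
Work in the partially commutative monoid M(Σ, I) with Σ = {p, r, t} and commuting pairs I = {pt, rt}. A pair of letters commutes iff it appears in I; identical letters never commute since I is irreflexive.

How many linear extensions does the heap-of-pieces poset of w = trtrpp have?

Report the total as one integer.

15

#0=t has no predecessor
#1=r has no predecessor
#2=t depends on [0:t]
#3=r depends on [1:r]
#4=p depends on [3:r]
#5=p depends on [4:p]
sources: [0:t, 1:r]
N(rest) = Σ N(rest − s) over sources s of rest; N(one piece) = 1:
  size 1 → [2]=1  [5]=1
  size 2 → [0,2]=1  [2,5]=2  [4,5]=1
  size 3 → [0,2,5]=3  [2,4,5]=3  [3,4,5]=1
  size 4 → [0,2,4,5]=6  [1,3,4,5]=1  [2,3,4,5]=4
  first=0(t) contributes 5
  first=1(r) contributes 10
|[w]| = 15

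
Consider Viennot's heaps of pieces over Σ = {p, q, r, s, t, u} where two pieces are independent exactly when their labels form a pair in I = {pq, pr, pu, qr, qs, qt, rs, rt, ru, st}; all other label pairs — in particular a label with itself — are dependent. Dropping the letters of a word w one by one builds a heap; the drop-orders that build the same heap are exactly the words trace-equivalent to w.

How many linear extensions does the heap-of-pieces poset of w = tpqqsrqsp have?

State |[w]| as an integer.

piece 0:t — minimal
piece 1:p rests on {0:t}
piece 2:q — minimal
piece 3:q rests on {2:q}
piece 4:s rests on {1:p}
piece 5:r — minimal
piece 6:q rests on {3:q}
piece 7:s rests on {4:s}
piece 8:p rests on {7:s}
minimal pieces: {0:t, 2:q, 5:r}
ways to finish when only these pieces remain (= sum over removing one remaining piece with nothing left below it):
  1 left: {5}→1  {6}→1  {8}→1
  2 left: {3,6}→1  {5,6}→2  {5,8}→2  {6,8}→2  {7,8}→1
  3 left: {2,3,6}→1  {3,5,6}→3  {3,6,8}→3  {4,7,8}→1  {5,6,8}→6  {5,7,8}→3  {6,7,8}→3
  4 left: {1,4,7,8}→1  {2,3,5,6}→4  {2,3,6,8}→4  {3,5,6,8}→12  {3,6,7,8}→6  {4,5,7,8}→4  {4,6,7,8}→4  {5,6,7,8}→12
  5 left: {0,1,4,7,8}→1  {1,4,5,7,8}→5  {1,4,6,7,8}→5  {2,3,5,6,8}→20  {2,3,6,7,8}→10  {3,4,6,7,8}→10  {3,5,6,7,8}→30  {4,5,6,7,8}→20
  6 left: {0,1,4,5,7,8}→6  {0,1,4,6,7,8}→6  {1,3,4,6,7,8}→15  {1,4,5,6,7,8}→30  {2,3,4,6,7,8}→20  {2,3,5,6,7,8}→60  {3,4,5,6,7,8}→60
  7 left: {0,1,3,4,6,7,8}→21  {0,1,4,5,6,7,8}→42  {1,2,3,4,6,7,8}→35  {1,3,4,5,6,7,8}→105  {2,3,4,5,6,7,8}→140
  placing 0:t first → 280 extensions
  placing 2:q first → 168 extensions
  placing 5:r first → 56 extensions
total linear extensions = 504

504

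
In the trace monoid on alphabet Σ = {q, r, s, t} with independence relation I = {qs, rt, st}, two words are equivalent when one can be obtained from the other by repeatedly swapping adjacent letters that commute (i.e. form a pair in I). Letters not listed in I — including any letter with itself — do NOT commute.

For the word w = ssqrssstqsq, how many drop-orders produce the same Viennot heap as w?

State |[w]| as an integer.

195

piece 0:s — minimal
piece 1:s rests on {0:s}
piece 2:q — minimal
piece 3:r rests on {1:s, 2:q}
piece 4:s rests on {3:r}
piece 5:s rests on {4:s}
piece 6:s rests on {5:s}
piece 7:t rests on {2:q}
piece 8:q rests on {3:r, 7:t}
piece 9:s rests on {6:s}
piece 10:q rests on {8:q}
minimal pieces: {0:s, 2:q}
ways to finish when only these pieces remain (= sum over removing one remaining piece with nothing left below it):
  1 left: {9}→1  {10}→1
  2 left: {6,9}→1  {8,10}→1  {9,10}→2
  3 left: {5,6,9}→1  {6,9,10}→3  {7,8,10}→1  {8,9,10}→3
  4 left: {4,5,6,9}→1  {5,6,9,10}→4  {6,8,9,10}→6  {7,8,9,10}→4
  5 left: {4,5,6,9,10}→5  {5,6,8,9,10}→10  {6,7,8,9,10}→10
  6 left: {4,5,6,8,9,10}→15  {5,6,7,8,9,10}→20
  7 left: {3,4,5,6,8,9,10}→15  {4,5,6,7,8,9,10}→35
  8 left: {1,3,4,5,6,8,9,10}→15  {3,4,5,6,7,8,9,10}→50
  9 left: {0,1,3,4,5,6,8,9,10}→15  {1,3,4,5,6,7,8,9,10}→65  {2,3,4,5,6,7,8,9,10}→50
  placing 0:s first → 115 extensions
  placing 2:q first → 80 extensions
total linear extensions = 195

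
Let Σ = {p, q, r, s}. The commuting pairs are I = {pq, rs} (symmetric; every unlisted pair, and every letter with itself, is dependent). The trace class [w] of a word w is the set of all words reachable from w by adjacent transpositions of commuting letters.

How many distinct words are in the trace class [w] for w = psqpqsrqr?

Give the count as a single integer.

0(p) covers ∅
1(s) covers 0:p
2(q) covers 1:s
3(p) covers 1:s
4(q) covers 2:q
5(s) covers 3:p, 4:q
6(r) covers 3:p, 4:q
7(q) covers 5:s, 6:r
8(r) covers 7:q
floor of heap: 0:p
completions by unplaced set U, small U first (add the entries for U minus each lowest piece of U):
  |U|=1: {8}:1
  |U|=2: {7,8}:1
  |U|=3: {5,7,8}:1  {6,7,8}:1
  |U|=4: {5,6,7,8}:2
  |U|=5: {3,5,6,7,8}:2  {4,5,6,7,8}:2
  |U|=6: {2,4,5,6,7,8}:2  {3,4,5,6,7,8}:4
  |U|=7: {2,3,4,5,6,7,8}:6
  start at 0(p): 6

6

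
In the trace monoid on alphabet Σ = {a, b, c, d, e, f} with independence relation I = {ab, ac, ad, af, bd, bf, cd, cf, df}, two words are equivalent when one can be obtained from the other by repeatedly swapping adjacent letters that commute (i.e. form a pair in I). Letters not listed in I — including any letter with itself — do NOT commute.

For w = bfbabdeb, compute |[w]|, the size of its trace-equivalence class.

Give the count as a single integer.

120

piece 0:b — minimal
piece 1:f — minimal
piece 2:b rests on {0:b}
piece 3:a — minimal
piece 4:b rests on {2:b}
piece 5:d — minimal
piece 6:e rests on {1:f, 3:a, 4:b, 5:d}
piece 7:b rests on {6:e}
minimal pieces: {0:b, 1:f, 3:a, 5:d}
ways to finish when only these pieces remain (= sum over removing one remaining piece with nothing left below it):
  1 left: {7}→1
  2 left: {6,7}→1
  3 left: {1,6,7}→1  {3,6,7}→1  {4,6,7}→1  {5,6,7}→1
  4 left: {1,3,6,7}→2  {1,4,6,7}→2  {1,5,6,7}→2  {2,4,6,7}→1  {3,4,6,7}→2  {3,5,6,7}→2  {4,5,6,7}→2
  5 left: {0,2,4,6,7}→1  {1,2,4,6,7}→3  {1,3,4,6,7}→6  {1,3,5,6,7}→6  {1,4,5,6,7}→6  {2,3,4,6,7}→3  {2,4,5,6,7}→3  {3,4,5,6,7}→6
  6 left: {0,1,2,4,6,7}→4  {0,2,3,4,6,7}→4  {0,2,4,5,6,7}→4  {1,2,3,4,6,7}→12  {1,2,4,5,6,7}→12  {1,3,4,5,6,7}→24  {2,3,4,5,6,7}→12
  placing 0:b first → 60 extensions
  placing 1:f first → 20 extensions
  placing 3:a first → 20 extensions
  placing 5:d first → 20 extensions
total linear extensions = 120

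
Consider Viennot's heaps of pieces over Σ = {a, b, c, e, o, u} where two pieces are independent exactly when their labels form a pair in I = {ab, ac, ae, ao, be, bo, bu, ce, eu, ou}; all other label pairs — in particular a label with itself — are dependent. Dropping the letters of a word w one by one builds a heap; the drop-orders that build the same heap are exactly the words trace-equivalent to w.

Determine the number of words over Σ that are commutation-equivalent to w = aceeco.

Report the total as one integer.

piece 0:a — minimal
piece 1:c — minimal
piece 2:e — minimal
piece 3:e rests on {2:e}
piece 4:c rests on {1:c}
piece 5:o rests on {3:e, 4:c}
minimal pieces: {0:a, 1:c, 2:e}
ways to finish when only these pieces remain (= sum over removing one remaining piece with nothing left below it):
  1 left: {0}→1  {5}→1
  2 left: {0,5}→2  {3,5}→1  {4,5}→1
  3 left: {0,3,5}→3  {0,4,5}→3  {1,4,5}→1  {2,3,5}→1  {3,4,5}→2
  4 left: {0,1,4,5}→4  {0,2,3,5}→4  {0,3,4,5}→8  {1,3,4,5}→3  {2,3,4,5}→3
  placing 0:a first → 6 extensions
  placing 1:c first → 15 extensions
  placing 2:e first → 15 extensions
total linear extensions = 36

36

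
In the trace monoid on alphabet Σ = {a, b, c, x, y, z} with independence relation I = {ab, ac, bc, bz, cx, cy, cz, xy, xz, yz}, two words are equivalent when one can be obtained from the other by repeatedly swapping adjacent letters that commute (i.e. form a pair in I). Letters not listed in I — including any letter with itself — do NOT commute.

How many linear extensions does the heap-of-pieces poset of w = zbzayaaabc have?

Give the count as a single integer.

0(z) covers ∅
1(b) covers ∅
2(z) covers 0:z
3(a) covers 2:z
4(y) covers 1:b, 3:a
5(a) covers 4:y
6(a) covers 5:a
7(a) covers 6:a
8(b) covers 4:y
9(c) covers ∅
floor of heap: 0:z, 1:b, 9:c
completions by unplaced set U, small U first (add the entries for U minus each lowest piece of U):
  |U|=1: {7}:1  {8}:1  {9}:1
  |U|=2: {6,7}:1  {7,8}:2  {7,9}:2  {8,9}:2
  |U|=3: {5,6,7}:1  {6,7,8}:3  {6,7,9}:3  {7,8,9}:6
  |U|=4: {5,6,7,8}:4  {5,6,7,9}:4  {6,7,8,9}:12
  |U|=5: {4,5,6,7,8}:4  {5,6,7,8,9}:20
  |U|=6: {1,4,5,6,7,8}:4  {3,4,5,6,7,8}:4  {4,5,6,7,8,9}:24
  |U|=7: {1,3,4,5,6,7,8}:8  {1,4,5,6,7,8,9}:28  {2,3,4,5,6,7,8}:4  {3,4,5,6,7,8,9}:28
  |U|=8: {0,2,3,4,5,6,7,8}:4  {1,2,3,4,5,6,7,8}:12  {1,3,4,5,6,7,8,9}:64  {2,3,4,5,6,7,8,9}:32
  start at 0(z): 108
  start at 1(b): 36
  start at 9(c): 16
sum over floor = 160

160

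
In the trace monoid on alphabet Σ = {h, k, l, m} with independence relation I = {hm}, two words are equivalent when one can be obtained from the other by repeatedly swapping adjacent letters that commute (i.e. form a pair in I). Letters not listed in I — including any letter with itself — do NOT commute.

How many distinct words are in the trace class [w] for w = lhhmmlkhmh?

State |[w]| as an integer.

#0=l has no predecessor
#1=h depends on [0:l]
#2=h depends on [1:h]
#3=m depends on [0:l]
#4=m depends on [3:m]
#5=l depends on [2:h, 4:m]
#6=k depends on [5:l]
#7=h depends on [6:k]
#8=m depends on [6:k]
#9=h depends on [7:h]
sources: [0:l]
N(rest) = Σ N(rest − s) over sources s of rest; N(one piece) = 1:
  size 1 → [8]=1  [9]=1
  size 2 → [7,9]=1  [8,9]=2
  size 3 → [7,8,9]=3
  size 4 → [6,7,8,9]=3
  size 5 → [5,6,7,8,9]=3
  size 6 → [2,5,6,7,8,9]=3  [4,5,6,7,8,9]=3
  size 7 → [1,2,5,6,7,8,9]=3  [2,4,5,6,7,8,9]=6  [3,4,5,6,7,8,9]=3
  size 8 → [1,2,4,5,6,7,8,9]=9  [2,3,4,5,6,7,8,9]=9
  first=0(l) contributes 18

18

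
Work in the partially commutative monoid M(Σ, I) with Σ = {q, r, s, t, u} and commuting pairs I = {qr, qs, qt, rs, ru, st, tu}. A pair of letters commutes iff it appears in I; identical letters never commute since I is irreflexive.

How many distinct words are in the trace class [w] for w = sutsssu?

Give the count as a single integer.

#0=s has no predecessor
#1=u depends on [0:s]
#2=t has no predecessor
#3=s depends on [1:u]
#4=s depends on [3:s]
#5=s depends on [4:s]
#6=u depends on [5:s]
sources: [0:s, 2:t]
N(rest) = Σ N(rest − s) over sources s of rest; N(one piece) = 1:
  size 1 → [2]=1  [6]=1
  size 2 → [2,6]=2  [5,6]=1
  size 3 → [2,5,6]=3  [4,5,6]=1
  size 4 → [2,4,5,6]=4  [3,4,5,6]=1
  size 5 → [1,3,4,5,6]=1  [2,3,4,5,6]=5
  first=0(s) contributes 6
  first=2(t) contributes 1
|[w]| = 7

7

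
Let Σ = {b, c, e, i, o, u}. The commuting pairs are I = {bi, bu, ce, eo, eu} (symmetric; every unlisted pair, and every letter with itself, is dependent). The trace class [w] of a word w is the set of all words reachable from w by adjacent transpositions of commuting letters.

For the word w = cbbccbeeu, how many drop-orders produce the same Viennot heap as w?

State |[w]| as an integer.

#0=c has no predecessor
#1=b depends on [0:c]
#2=b depends on [1:b]
#3=c depends on [2:b]
#4=c depends on [3:c]
#5=b depends on [4:c]
#6=e depends on [5:b]
#7=e depends on [6:e]
#8=u depends on [4:c]
sources: [0:c]
N(rest) = Σ N(rest − s) over sources s of rest; N(one piece) = 1:
  size 1 → [7]=1  [8]=1
  size 2 → [6,7]=1  [7,8]=2
  size 3 → [5,6,7]=1  [6,7,8]=3
  size 4 → [5,6,7,8]=4
  size 5 → [4,5,6,7,8]=4
  size 6 → [3,4,5,6,7,8]=4
  size 7 → [2,3,4,5,6,7,8]=4
  first=0(c) contributes 4

4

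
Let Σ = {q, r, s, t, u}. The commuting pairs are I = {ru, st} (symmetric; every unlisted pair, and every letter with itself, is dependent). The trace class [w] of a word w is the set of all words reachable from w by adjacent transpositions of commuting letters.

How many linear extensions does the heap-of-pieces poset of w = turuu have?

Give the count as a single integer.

4

0(t) covers ∅
1(u) covers 0:t
2(r) covers 0:t
3(u) covers 1:u
4(u) covers 3:u
floor of heap: 0:t
completions by unplaced set U, small U first (add the entries for U minus each lowest piece of U):
  |U|=1: {2}:1  {4}:1
  |U|=2: {2,4}:2  {3,4}:1
  |U|=3: {1,3,4}:1  {2,3,4}:3
  start at 0(t): 4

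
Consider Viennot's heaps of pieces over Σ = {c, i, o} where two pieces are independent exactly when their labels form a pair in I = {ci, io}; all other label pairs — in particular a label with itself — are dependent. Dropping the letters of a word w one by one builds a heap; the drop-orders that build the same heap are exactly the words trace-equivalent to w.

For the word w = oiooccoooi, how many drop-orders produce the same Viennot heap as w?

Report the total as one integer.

45

#0=o has no predecessor
#1=i has no predecessor
#2=o depends on [0:o]
#3=o depends on [2:o]
#4=c depends on [3:o]
#5=c depends on [4:c]
#6=o depends on [5:c]
#7=o depends on [6:o]
#8=o depends on [7:o]
#9=i depends on [1:i]
sources: [0:o, 1:i]
N(rest) = Σ N(rest − s) over sources s of rest; N(one piece) = 1:
  size 1 → [8]=1  [9]=1
  size 2 → [1,9]=1  [7,8]=1  [8,9]=2
  size 3 → [1,8,9]=3  [6,7,8]=1  [7,8,9]=3
  size 4 → [1,7,8,9]=6  [5,6,7,8]=1  [6,7,8,9]=4
  size 5 → [1,6,7,8,9]=10  [4,5,6,7,8]=1  [5,6,7,8,9]=5
  size 6 → [1,5,6,7,8,9]=15  [3,4,5,6,7,8]=1  [4,5,6,7,8,9]=6
  size 7 → [1,4,5,6,7,8,9]=21  [2,3,4,5,6,7,8]=1  [3,4,5,6,7,8,9]=7
  size 8 → [0,2,3,4,5,6,7,8]=1  [1,3,4,5,6,7,8,9]=28  [2,3,4,5,6,7,8,9]=8
  first=0(o) contributes 36
  first=1(i) contributes 9
|[w]| = 45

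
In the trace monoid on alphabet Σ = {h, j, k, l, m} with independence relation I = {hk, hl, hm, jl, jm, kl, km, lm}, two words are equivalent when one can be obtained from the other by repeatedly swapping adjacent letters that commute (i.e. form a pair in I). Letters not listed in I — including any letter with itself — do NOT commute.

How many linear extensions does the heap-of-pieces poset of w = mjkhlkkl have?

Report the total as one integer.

672

0(m) covers ∅
1(j) covers ∅
2(k) covers 1:j
3(h) covers 1:j
4(l) covers ∅
5(k) covers 2:k
6(k) covers 5:k
7(l) covers 4:l
floor of heap: 0:m, 1:j, 4:l
completions by unplaced set U, small U first (add the entries for U minus each lowest piece of U):
  |U|=1: {0}:1  {3}:1  {6}:1  {7}:1
  |U|=2: {0,3}:2  {0,6}:2  {0,7}:2  {3,6}:2  {3,7}:2  {4,7}:1  {5,6}:1  {6,7}:2
  |U|=3: {0,3,6}:6  {0,3,7}:6  {0,4,7}:3  {0,5,6}:3  {0,6,7}:6  {2,5,6}:1  {3,4,7}:3  {3,5,6}:3  {3,6,7}:6  {4,6,7}:3  {5,6,7}:3
  |U|=4: {0,2,5,6}:4  {0,3,4,7}:12  {0,3,5,6}:12  {0,3,6,7}:24  {0,4,6,7}:12  {0,5,6,7}:12  {2,3,5,6}:4  {2,5,6,7}:4  {3,4,6,7}:12  {3,5,6,7}:12  {4,5,6,7}:6
  |U|=5: {0,2,3,5,6}:20  {0,2,5,6,7}:20  {0,3,4,6,7}:60  {0,3,5,6,7}:60  {0,4,5,6,7}:30  {1,2,3,5,6}:4  {2,3,5,6,7}:20  {2,4,5,6,7}:10  {3,4,5,6,7}:30
  |U|=6: {0,1,2,3,5,6}:24  {0,2,3,5,6,7}:120  {0,2,4,5,6,7}:60  {0,3,4,5,6,7}:180  {1,2,3,5,6,7}:24  {2,3,4,5,6,7}:60
  start at 0(m): 84
  start at 1(j): 420
  start at 4(l): 168
sum over floor = 672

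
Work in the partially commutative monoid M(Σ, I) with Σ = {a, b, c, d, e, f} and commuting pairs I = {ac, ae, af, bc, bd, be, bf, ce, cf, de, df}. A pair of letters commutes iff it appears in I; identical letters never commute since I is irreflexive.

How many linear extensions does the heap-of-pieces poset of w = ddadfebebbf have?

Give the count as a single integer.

1320

piece 0:d — minimal
piece 1:d rests on {0:d}
piece 2:a rests on {1:d}
piece 3:d rests on {2:a}
piece 4:f — minimal
piece 5:e rests on {4:f}
piece 6:b rests on {2:a}
piece 7:e rests on {5:e}
piece 8:b rests on {6:b}
piece 9:b rests on {8:b}
piece 10:f rests on {7:e}
minimal pieces: {0:d, 4:f}
ways to finish when only these pieces remain (= sum over removing one remaining piece with nothing left below it):
  1 left: {3}→1  {9}→1  {10}→1
  2 left: {3,9}→2  {3,10}→2  {7,10}→1  {8,9}→1  {9,10}→2
  3 left: {3,7,10}→3  {3,8,9}→3  {3,9,10}→6  {5,7,10}→1  {6,8,9}→1  {7,9,10}→3  {8,9,10}→3
  4 left: {3,5,7,10}→4  {3,6,8,9}→4  {3,7,9,10}→12  {3,8,9,10}→12  {4,5,7,10}→1  {5,7,9,10}→4  {6,8,9,10}→4  {7,8,9,10}→6
  5 left: {2,3,6,8,9}→4  {3,4,5,7,10}→5  {3,5,7,9,10}→20  {3,6,8,9,10}→20  {3,7,8,9,10}→30  {4,5,7,9,10}→5  {5,7,8,9,10}→10  {6,7,8,9,10}→10
  6 left: {1,2,3,6,8,9}→4  {2,3,6,8,9,10}→24  {3,4,5,7,9,10}→30  {3,5,7,8,9,10}→60  {3,6,7,8,9,10}→60  {4,5,7,8,9,10}→15  {5,6,7,8,9,10}→20
  7 left: {0,1,2,3,6,8,9}→4  {1,2,3,6,8,9,10}→28  {2,3,6,7,8,9,10}→84  {3,4,5,7,8,9,10}→105  {3,5,6,7,8,9,10}→140  {4,5,6,7,8,9,10}→35
  8 left: {0,1,2,3,6,8,9,10}→32  {1,2,3,6,7,8,9,10}→112  {2,3,5,6,7,8,9,10}→224  {3,4,5,6,7,8,9,10}→280
  9 left: {0,1,2,3,6,7,8,9,10}→144  {1,2,3,5,6,7,8,9,10}→336  {2,3,4,5,6,7,8,9,10}→504
  placing 0:d first → 840 extensions
  placing 4:f first → 480 extensions
total linear extensions = 1320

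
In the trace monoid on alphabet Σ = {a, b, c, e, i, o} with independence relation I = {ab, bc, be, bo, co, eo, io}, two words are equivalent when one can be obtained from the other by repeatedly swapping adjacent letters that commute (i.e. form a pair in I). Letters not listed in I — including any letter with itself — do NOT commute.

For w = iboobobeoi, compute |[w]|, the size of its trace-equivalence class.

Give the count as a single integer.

drop 0:i onto floor
drop 1:b onto {0:i}
drop 2:o onto floor
drop 3:o onto {2:o}
drop 4:b onto {1:b}
drop 5:o onto {3:o}
drop 6:b onto {4:b}
drop 7:e onto {0:i}
drop 8:o onto {5:o}
drop 9:i onto {6:b, 7:e}
ground layer = {0:i, 2:o}
drop-orders for the pieces not yet dropped (sum over which currently-grounded one goes next):
  1 to go: {8} 1  {9} 1
  2 to go: {5,8} 1  {6,9} 1  {7,9} 1  {8,9} 2
  3 to go: {3,5,8} 1  {4,6,9} 1  {5,8,9} 3  {6,7,9} 2  {6,8,9} 3  {7,8,9} 3
  4 to go: {1,4,6,9} 1  {2,3,5,8} 1  {3,5,8,9} 4  {4,6,7,9} 3  {4,6,8,9} 4  {5,6,8,9} 6  {5,7,8,9} 6  {6,7,8,9} 8
  5 to go: {1,4,6,7,9} 4  {1,4,6,8,9} 5  {2,3,5,8,9} 5  {3,5,6,8,9} 10  {3,5,7,8,9} 10  {4,5,6,8,9} 10  {4,6,7,8,9} 15  {5,6,7,8,9} 20
  6 to go: {0,1,4,6,7,9} 4  {1,4,5,6,8,9} 15  {1,4,6,7,8,9} 24  {2,3,5,6,8,9} 15  {2,3,5,7,8,9} 15  {3,4,5,6,8,9} 20  {3,5,6,7,8,9} 40  {4,5,6,7,8,9} 45
  7 to go: {0,1,4,6,7,8,9} 28  {1,3,4,5,6,8,9} 35  {1,4,5,6,7,8,9} 84  {2,3,4,5,6,8,9} 35  {2,3,5,6,7,8,9} 70  {3,4,5,6,7,8,9} 105
  8 to go: {0,1,4,5,6,7,8,9} 112  {1,2,3,4,5,6,8,9} 70  {1,3,4,5,6,7,8,9} 224  {2,3,4,5,6,7,8,9} 210
  if 0:i drops first: 504 orders
  if 2:o drops first: 336 orders
heap linearizations: 840

840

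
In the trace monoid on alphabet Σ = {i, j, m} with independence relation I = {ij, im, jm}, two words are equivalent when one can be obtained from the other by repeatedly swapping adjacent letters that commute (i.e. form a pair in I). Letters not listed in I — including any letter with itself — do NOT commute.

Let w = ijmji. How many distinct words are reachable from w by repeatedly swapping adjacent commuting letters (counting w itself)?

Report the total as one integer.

30

drop 0:i onto floor
drop 1:j onto floor
drop 2:m onto floor
drop 3:j onto {1:j}
drop 4:i onto {0:i}
ground layer = {0:i, 1:j, 2:m}
drop-orders for the pieces not yet dropped (sum over which currently-grounded one goes next):
  1 to go: {2} 1  {3} 1  {4} 1
  2 to go: {0,4} 1  {1,3} 1  {2,3} 2  {2,4} 2  {3,4} 2
  3 to go: {0,2,4} 3  {0,3,4} 3  {1,2,3} 3  {1,3,4} 3  {2,3,4} 6
  if 0:i drops first: 12 orders
  if 1:j drops first: 12 orders
  if 2:m drops first: 6 orders
heap linearizations: 30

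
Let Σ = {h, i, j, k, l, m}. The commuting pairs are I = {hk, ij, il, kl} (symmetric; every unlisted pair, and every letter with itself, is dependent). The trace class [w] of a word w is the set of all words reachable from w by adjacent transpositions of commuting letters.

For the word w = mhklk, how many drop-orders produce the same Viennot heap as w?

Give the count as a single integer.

piece 0:m — minimal
piece 1:h rests on {0:m}
piece 2:k rests on {0:m}
piece 3:l rests on {1:h}
piece 4:k rests on {2:k}
minimal pieces: {0:m}
ways to finish when only these pieces remain (= sum over removing one remaining piece with nothing left below it):
  1 left: {3}→1  {4}→1
  2 left: {1,3}→1  {2,4}→1  {3,4}→2
  3 left: {1,3,4}→3  {2,3,4}→3
  placing 0:m first → 6 extensions

6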